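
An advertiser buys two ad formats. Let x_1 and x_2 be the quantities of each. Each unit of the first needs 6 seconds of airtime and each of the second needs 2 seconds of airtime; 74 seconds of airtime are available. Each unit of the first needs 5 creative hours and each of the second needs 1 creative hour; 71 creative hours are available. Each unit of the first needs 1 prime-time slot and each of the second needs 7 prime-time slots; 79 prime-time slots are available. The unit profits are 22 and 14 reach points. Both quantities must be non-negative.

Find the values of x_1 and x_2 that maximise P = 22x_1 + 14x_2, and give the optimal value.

x_1 = 9, x_2 = 10, maximum P = 338

Feasible corners and P = 22x_1 + 14x_2:
  (0, 0) → P = 0
  (0, 79/7) → P = 158
  (37/3, 0) → P = 814/3
  (9, 10) → P = 338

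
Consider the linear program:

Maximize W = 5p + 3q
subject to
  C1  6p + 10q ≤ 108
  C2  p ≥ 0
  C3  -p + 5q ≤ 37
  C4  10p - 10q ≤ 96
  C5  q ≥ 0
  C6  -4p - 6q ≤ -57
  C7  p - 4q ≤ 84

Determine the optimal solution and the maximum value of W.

Feasible corners and W = 5p + 3q:
  (17/4, 33/4) → W = 46
  (51/4, 63/20) → W = 366/5
  (63/26, 205/26) → W = 465/13
  (573/50, 93/50) → W = 1572/25

The optimum lies where 6p + 10q = 108 and 10p - 10q = 96.
Solving simultaneously gives p = 51/4, q = 63/20.

p = 51/4, q = 63/20, maximum W = 366/5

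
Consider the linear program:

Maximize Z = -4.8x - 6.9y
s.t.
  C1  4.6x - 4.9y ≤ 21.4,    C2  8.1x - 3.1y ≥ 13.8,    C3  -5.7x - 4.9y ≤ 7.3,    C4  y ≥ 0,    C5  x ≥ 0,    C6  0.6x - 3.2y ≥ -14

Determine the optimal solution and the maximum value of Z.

At the optimal vertex, 8.1x - 3.1y = 13.8 and y = 0.
Solving simultaneously gives x = 46/27, y = 0.

x = 46/27, y = 0, maximum Z = -368/45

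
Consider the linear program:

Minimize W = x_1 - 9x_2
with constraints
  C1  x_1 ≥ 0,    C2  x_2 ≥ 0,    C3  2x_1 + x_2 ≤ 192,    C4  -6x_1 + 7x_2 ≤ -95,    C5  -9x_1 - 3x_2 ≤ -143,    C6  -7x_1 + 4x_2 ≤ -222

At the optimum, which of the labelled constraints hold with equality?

C3 and C4

Vertices and W = x_1 - 9x_2:
  (96, 0) → W = 96
  (222/7, 0) → W = 222/7
  (1439/20, 481/10) → W = -7219/20
  (1174/25, 667/25) → W = -4829/25

The minimum is at (1439/20, 481/10). Substituting into each constraint, equality holds for C3 and C4; the remaining constraints have slack.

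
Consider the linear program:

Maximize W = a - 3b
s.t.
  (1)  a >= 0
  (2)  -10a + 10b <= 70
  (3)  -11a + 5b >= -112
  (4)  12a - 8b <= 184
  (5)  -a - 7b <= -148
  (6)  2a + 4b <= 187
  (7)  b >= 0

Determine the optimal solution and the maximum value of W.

a = 762/41, b = 758/41, maximum W = -1512/41

Corner points and W = a - 3b:
  (49/2, 63/2) → W = -70
  (99/8, 155/8) → W = -183/4
  (762/41, 758/41) → W = -1512/41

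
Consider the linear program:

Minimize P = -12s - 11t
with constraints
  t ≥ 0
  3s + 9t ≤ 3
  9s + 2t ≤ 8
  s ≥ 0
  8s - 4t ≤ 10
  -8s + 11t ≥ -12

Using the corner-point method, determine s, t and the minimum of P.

Extreme points and P = -12s - 11t:
  (8/9, 0) → P = -32/3
  (0, 0) → P = 0
  (22/25, 1/25) → P = -11
  (0, 1/3) → P = -11/3

s = 22/25, t = 1/25, minimum P = -11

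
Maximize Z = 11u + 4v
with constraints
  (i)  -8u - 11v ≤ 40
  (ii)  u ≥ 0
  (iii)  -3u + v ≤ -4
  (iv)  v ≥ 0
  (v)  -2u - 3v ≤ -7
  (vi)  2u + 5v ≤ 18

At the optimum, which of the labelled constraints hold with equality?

(iv) and (vi)

Corner points and Z = 11u + 4v:
  (19/11, 13/11) → Z = 261/11
  (38/17, 46/17) → Z = 602/17
  (7/2, 0) → Z = 77/2
  (9, 0) → Z = 99

The maximum is at (9, 0). Substituting into each constraint, equality holds for (iv) and (vi); the remaining constraints have slack.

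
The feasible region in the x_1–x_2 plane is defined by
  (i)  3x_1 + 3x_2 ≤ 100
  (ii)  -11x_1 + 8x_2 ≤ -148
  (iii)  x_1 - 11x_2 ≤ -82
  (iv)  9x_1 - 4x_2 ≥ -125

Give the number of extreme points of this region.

Pairwise boundary intersections that survive every other constraint:
  (1244/57, 656/57)
  (427/18, 173/18)
  (2284/113, 1050/113)

3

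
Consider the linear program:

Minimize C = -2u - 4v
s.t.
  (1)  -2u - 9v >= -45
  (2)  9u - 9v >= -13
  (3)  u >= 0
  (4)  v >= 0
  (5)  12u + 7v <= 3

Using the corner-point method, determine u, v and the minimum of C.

u = 0, v = 3/7, minimum C = -12/7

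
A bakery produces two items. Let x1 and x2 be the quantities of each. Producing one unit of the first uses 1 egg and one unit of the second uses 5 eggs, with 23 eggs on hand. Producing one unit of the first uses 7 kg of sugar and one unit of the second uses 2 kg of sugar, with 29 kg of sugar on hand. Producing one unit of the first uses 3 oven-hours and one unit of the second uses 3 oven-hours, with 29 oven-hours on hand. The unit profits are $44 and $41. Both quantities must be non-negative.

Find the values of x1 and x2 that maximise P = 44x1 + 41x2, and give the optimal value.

x1 = 3, x2 = 4, maximum P = 296

Corner points and P = 44x1 + 41x2:
  (0, 0) → P = 0
  (0, 23/5) → P = 943/5
  (29/7, 0) → P = 1276/7
  (3, 4) → P = 296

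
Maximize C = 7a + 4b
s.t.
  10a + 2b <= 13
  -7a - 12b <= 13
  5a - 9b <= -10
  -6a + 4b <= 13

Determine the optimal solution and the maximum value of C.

a = 1/2, b = 4, maximum C = 39/2

Extreme points and C = 7a + 4b:
  (97/100, 33/20) → C = 1339/100
  (1/2, 4) → C = 39/2
  (-79/41, 5/123) → C = -1639/123
  (-52/25, 13/100) → C = -351/25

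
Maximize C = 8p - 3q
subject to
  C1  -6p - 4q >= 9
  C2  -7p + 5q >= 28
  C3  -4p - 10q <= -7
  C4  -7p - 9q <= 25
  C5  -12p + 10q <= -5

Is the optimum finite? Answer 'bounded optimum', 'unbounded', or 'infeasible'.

The boundaries -6p - 4q = 9 and -7p + 5q = 28 meet at (-157/58, 105/58), but that point violates -12p + 10q ≤ -5. Every candidate vertex is excluded by some other constraint, so the feasible region is empty.

infeasible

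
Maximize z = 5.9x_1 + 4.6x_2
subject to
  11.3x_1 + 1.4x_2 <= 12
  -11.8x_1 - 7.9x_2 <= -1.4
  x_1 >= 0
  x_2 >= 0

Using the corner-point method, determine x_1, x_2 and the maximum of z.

x_1 = 0, x_2 = 60/7, maximum z = 276/7

Vertices and z = 5.9x_1 + 4.6x_2:
  (0, 60/7) → z = 276/7
  (120/113, 0) → z = 708/113
  (0, 14/79) → z = 322/395
  (7/59, 0) → z = 7/10

At the optimal vertex, 11.3x_1 + 1.4x_2 = 12 and x_1 = 0.
Solving simultaneously gives x_1 = 0, x_2 = 60/7.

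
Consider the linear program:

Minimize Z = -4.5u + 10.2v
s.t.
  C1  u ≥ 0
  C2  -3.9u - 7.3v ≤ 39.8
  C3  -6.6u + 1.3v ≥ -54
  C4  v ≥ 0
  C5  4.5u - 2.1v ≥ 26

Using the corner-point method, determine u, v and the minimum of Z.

u = 90/11, v = 0, minimum Z = -405/11

Corner points and Z = -4.5u + 10.2v:
  (90/11, 0) → Z = -405/11
  (7960/801, 2380/267) → Z = 4112/89
  (52/9, 0) → Z = -26

The optimum lies where -6.6u + 1.3v = -54 and v = 0.
Solving simultaneously gives u = 90/11, v = 0.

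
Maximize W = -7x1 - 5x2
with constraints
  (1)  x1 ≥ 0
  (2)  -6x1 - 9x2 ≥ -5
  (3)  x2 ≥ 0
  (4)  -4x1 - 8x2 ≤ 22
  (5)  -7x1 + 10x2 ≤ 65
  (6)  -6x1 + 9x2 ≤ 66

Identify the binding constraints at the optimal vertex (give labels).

Corner points and W = -7x1 - 5x2:
  (0, 5/9) → W = -25/9
  (0, 0) → W = 0
  (5/6, 0) → W = -35/6

The maximum is at (0, 0). Substituting into each constraint, equality holds for (1) and (3); the remaining constraints have slack.

(1) and (3)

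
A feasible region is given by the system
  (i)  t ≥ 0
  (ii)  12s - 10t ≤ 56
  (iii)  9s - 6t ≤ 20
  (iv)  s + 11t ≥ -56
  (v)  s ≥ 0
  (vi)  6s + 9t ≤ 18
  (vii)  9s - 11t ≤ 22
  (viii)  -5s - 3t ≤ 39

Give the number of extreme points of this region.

Of the 28 pairwise boundary intersections, those satisfying every inequality are:
  (20/9, 0)
  (0, 0)
  (32/13, 14/39)
  (0, 2)

4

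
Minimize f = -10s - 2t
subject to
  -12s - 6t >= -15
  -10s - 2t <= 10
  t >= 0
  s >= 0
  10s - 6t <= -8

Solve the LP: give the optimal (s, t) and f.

s = 7/22, t = 41/22, minimum f = -76/11

Vertices and f = -10s - 2t:
  (0, 5/2) → f = -5
  (7/22, 41/22) → f = -76/11
  (0, 4/3) → f = -8/3

The optimum lies where -12s - 6t = -15 and 10s - 6t = -8.
Solving simultaneously gives s = 7/22, t = 41/22.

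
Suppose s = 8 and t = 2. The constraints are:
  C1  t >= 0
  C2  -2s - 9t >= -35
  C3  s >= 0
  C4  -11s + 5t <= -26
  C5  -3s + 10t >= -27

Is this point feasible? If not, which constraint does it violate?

feasible

C1: 2 ≥ 0 ✓
C2: -34 ≥ -35 ✓
C3: 8 ≥ 0 ✓
C4: -78 ≤ -26 ✓
C5: -4 ≥ -27 ✓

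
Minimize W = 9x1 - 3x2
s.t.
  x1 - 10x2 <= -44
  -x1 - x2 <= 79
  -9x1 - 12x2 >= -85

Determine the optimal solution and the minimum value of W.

x1 = -1033/3, x2 = 796/3, minimum W = -3895

Corner points and W = 9x1 - 3x2:
  (-834/11, -35/11) → W = -7401/11
  (161/51, 481/102) → W = 485/34
  (-1033/3, 796/3) → W = -3895

The binding constraints are -x1 - x2 = 79 and -9x1 - 12x2 = -85.
Solving simultaneously gives x1 = -1033/3, x2 = 796/3.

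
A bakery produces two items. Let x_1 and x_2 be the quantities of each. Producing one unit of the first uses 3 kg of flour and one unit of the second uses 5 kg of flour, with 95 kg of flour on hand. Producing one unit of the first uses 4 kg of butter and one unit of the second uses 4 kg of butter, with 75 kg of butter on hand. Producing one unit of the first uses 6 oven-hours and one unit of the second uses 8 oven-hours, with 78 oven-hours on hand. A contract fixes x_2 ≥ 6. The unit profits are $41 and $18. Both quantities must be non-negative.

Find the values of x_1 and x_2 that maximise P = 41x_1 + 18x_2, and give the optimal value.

Vertices and P = 41x_1 + 18x_2:
  (0, 39/4) → P = 351/2
  (0, 6) → P = 108
  (5, 6) → P = 313

The optimum lies where 6x_1 + 8x_2 = 78 and x_2 = 6.
Solving simultaneously gives x_1 = 5, x_2 = 6.

x_1 = 5, x_2 = 6, maximum P = 313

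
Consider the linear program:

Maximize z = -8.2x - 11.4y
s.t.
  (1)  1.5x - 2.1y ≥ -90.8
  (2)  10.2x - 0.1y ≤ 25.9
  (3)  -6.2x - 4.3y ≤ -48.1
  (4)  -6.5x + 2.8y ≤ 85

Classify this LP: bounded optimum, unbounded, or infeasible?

Corner points and z = -8.2x - 11.4y:
  (5809/2224, 8251/1112) → z = -1178783/11120
  (8102/2791, 103535/2791) → z = -6233677/13955
  (-23082/4531, 83965/4531) → z = -166941/985
The feasible region has finitely many vertices and no improving ray; the maximum is -1178783/11120 at (5809/2224, 8251/1112).

bounded optimum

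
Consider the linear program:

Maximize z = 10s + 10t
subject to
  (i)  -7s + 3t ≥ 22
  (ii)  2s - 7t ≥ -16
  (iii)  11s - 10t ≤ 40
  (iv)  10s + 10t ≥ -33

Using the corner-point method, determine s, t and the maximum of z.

s = -106/43, t = 68/43, maximum z = -380/43

Feasible corners and z = 10s + 10t:
  (-106/43, 68/43) → z = -380/43
  (-319/100, -11/100) → z = -33
  (-391/90, 47/45) → z = -33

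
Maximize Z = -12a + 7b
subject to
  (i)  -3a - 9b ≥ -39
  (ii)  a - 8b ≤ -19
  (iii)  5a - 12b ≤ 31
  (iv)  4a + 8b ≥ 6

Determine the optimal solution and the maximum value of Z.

a = -43/2, b = 23/2, maximum Z = 677/2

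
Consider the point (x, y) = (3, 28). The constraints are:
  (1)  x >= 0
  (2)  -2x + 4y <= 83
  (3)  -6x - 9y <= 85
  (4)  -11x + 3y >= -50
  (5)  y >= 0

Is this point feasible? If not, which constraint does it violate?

Constraint (2): -2x + 4y = 106, which is not ≤ 83. All other constraints are satisfied.

not feasible — violates (2)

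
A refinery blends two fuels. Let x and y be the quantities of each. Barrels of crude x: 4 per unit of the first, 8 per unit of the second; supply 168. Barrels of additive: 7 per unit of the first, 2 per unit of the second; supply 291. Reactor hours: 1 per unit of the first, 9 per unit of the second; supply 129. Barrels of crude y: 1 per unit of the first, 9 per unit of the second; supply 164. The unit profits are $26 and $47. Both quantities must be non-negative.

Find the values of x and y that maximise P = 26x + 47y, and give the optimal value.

Feasible corners and P = 26x + 47y:
  (0, 0) → P = 0
  (0, 43/3) → P = 2021/3
  (291/7, 0) → P = 7566/7
  (83/2, 1/4) → P = 4363/4
  (120/7, 87/7) → P = 7209/7

The optimum lies where 4x + 8y = 168 and 7x + 2y = 291.
Solving simultaneously gives x = 83/2, y = 1/4.

x = 83/2, y = 1/4, maximum P = 4363/4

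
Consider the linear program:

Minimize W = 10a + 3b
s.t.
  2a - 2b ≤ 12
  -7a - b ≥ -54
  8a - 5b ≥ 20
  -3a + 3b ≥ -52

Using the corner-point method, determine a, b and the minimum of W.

Corner points and W = 10a + 3b:
  (15/2, 3/2) → W = 159/2
  (-10/3, -28/3) → W = -184/3
  (290/43, 292/43) → W = 3776/43

a = -10/3, b = -28/3, minimum W = -184/3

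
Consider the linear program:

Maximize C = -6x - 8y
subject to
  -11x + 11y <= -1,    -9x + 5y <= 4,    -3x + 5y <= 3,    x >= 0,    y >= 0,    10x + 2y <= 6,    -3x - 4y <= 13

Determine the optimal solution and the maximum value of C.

Vertices and C = -6x - 8y:
  (1/11, 0) → C = -6/11
  (17/33, 14/33) → C = -214/33
  (3/5, 0) → C = -18/5

x = 1/11, y = 0, maximum C = -6/11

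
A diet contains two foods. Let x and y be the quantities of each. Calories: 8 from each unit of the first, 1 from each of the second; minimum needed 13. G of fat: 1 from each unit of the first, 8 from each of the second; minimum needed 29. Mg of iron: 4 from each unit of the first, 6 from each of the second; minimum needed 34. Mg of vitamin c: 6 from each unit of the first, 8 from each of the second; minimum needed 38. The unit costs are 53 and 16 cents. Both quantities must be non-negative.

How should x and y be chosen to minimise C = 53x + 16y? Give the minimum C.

x = 1, y = 5, minimum C = 133

Extreme points and C = 53x + 16y:
  (0, 13) → C = 208
  (29, 0) → C = 1537
  (1, 5) → C = 133
  (49/13, 41/13) → C = 3253/13
The feasible region is unbounded (it extends along (0, 1), (1, 0)), but C strictly increases along every unbounded feasible direction, so there is no improving ray and the minimum is attained at a vertex.

The binding constraints are 8x + y = 13 and 4x + 6y = 34.
Solving simultaneously gives x = 1, y = 5.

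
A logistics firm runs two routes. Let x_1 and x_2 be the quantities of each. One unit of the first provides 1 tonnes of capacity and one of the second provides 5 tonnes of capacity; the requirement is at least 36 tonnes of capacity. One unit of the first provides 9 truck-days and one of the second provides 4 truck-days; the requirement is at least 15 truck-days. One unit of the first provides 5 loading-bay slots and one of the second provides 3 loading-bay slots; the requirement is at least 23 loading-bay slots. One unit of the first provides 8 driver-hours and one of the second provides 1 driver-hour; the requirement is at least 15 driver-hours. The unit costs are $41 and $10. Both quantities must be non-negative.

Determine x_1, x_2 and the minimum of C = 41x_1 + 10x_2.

Feasible corners and C = 41x_1 + 10x_2:
  (0, 15) → C = 150
  (36, 0) → C = 1476
  (1, 7) → C = 111
The feasible region is unbounded (it extends along (0, 1), (1, 0)), but C strictly increases along every unbounded feasible direction, so there is no improving ray and the minimum is attained at a vertex.

The binding constraints are x_1 + 5x_2 = 36 and 8x_1 + x_2 = 15.
Solving simultaneously gives x_1 = 1, x_2 = 7.

x_1 = 1, x_2 = 7, minimum C = 111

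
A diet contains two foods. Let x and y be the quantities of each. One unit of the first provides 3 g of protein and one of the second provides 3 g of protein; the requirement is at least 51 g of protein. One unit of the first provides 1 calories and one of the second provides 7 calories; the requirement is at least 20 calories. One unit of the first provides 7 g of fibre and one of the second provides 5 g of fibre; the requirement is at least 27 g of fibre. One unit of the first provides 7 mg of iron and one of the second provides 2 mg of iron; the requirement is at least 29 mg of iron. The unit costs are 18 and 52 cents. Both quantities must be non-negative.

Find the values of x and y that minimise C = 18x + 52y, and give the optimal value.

Feasible corners and C = 18x + 52y:
  (0, 17) → C = 884
  (20, 0) → C = 360
  (33/2, 1/2) → C = 323
The feasible region is unbounded (it extends along (0, 1), (1, 0)), but C strictly increases along every unbounded feasible direction, so there is no improving ray and the minimum is attained at a vertex.

x = 33/2, y = 1/2, minimum C = 323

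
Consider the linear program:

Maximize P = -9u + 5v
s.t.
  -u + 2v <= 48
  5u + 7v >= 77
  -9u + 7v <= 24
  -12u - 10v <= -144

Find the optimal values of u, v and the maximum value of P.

Vertices and P = -9u + 5v:
  (288/11, 408/11) → P = -552/11
  (7, 6) → P = -33
  (128/29, 264/29) → P = 168/29
The feasible region is unbounded (it extends along (2, 1), (7, -5)), but P strictly decreases along every unbounded feasible direction, so there is no improving ray and the maximum is attained at a vertex.

The binding constraints are -9u + 7v = 24 and -12u - 10v = -144.
Solving simultaneously gives u = 128/29, v = 264/29.

u = 128/29, v = 264/29, maximum P = 168/29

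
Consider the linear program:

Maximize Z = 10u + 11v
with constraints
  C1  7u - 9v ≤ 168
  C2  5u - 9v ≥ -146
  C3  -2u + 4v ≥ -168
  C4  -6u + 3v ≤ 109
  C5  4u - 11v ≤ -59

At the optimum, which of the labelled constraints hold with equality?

Feasible corners and Z = 10u + 11v:
  (157, 931/9) → Z = 24371/9
  (2379/41, 1085/41) → Z = 35725/41
  (-181/13, 331/39) → Z = -1789/39
  (-511/27, -41/27) → Z = -5561/27

The maximum is at (157, 931/9). Substituting into each constraint, equality holds for C1 and C2; the remaining constraints have slack.

C1 and C2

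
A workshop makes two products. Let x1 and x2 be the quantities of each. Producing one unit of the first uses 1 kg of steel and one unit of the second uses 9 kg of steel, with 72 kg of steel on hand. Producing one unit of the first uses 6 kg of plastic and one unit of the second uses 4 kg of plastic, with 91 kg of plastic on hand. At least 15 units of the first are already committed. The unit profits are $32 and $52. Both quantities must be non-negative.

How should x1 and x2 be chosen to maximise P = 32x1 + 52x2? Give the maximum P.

x1 = 15, x2 = 1/4, maximum P = 493

Corner points and P = 32x1 + 52x2:
  (91/6, 0) → P = 1456/3
  (15, 0) → P = 480
  (15, 1/4) → P = 493

The binding constraints are 6x1 + 4x2 = 91 and x1 = 15.
Solving simultaneously gives x1 = 15, x2 = 1/4.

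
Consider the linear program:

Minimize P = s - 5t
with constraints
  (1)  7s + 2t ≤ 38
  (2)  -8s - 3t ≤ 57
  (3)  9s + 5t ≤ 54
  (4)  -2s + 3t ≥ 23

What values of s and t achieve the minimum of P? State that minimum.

Corner points and P = s - 5t:
  (-447/13, 945/13) → P = -5172/13
  (-8, 7/3) → P = -59/3
  (47/37, 315/37) → P = -1528/37

s = -447/13, t = 945/13, minimum P = -5172/13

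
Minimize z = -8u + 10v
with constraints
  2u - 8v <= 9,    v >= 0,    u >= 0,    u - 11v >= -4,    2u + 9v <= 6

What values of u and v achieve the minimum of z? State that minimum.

The binding constraints are v = 0 and 2u + 9v = 6.
Solving simultaneously gives u = 3, v = 0.

u = 3, v = 0, minimum z = -24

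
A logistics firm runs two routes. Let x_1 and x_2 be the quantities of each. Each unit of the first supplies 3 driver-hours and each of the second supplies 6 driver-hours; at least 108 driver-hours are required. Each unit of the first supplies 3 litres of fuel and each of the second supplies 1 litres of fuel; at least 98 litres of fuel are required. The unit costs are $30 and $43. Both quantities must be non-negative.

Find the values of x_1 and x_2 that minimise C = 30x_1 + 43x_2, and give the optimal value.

x_1 = 32, x_2 = 2, minimum C = 1046

Feasible corners and C = 30x_1 + 43x_2:
  (0, 98) → C = 4214
  (36, 0) → C = 1080
  (32, 2) → C = 1046
The feasible region is unbounded (it extends along (0, 1), (1, 0)), but C strictly increases along every unbounded feasible direction, so there is no improving ray and the minimum is attained at a vertex.

At the optimal vertex, 3x_1 + 6x_2 = 108 and 3x_1 + x_2 = 98.
Solving simultaneously gives x_1 = 32, x_2 = 2.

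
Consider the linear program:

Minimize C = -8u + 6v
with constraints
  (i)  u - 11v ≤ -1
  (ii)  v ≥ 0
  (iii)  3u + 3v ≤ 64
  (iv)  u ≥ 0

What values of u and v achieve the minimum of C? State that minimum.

Feasible corners and C = -8u + 6v:
  (701/36, 67/36) → C = -2603/18
  (0, 1/11) → C = 6/11
  (0, 64/3) → C = 128

The binding constraints are u - 11v = -1 and 3u + 3v = 64.
Solving simultaneously gives u = 701/36, v = 67/36.

u = 701/36, v = 67/36, minimum C = -2603/18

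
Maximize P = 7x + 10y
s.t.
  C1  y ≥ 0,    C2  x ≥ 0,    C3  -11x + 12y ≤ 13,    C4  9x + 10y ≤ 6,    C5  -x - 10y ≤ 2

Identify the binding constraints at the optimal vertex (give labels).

Corner points and P = 7x + 10y:
  (0, 0) → P = 0
  (2/3, 0) → P = 14/3
  (0, 3/5) → P = 6

The maximum is at (0, 3/5). Substituting into each constraint, equality holds for C2 and C4; the remaining constraints have slack.

C2 and C4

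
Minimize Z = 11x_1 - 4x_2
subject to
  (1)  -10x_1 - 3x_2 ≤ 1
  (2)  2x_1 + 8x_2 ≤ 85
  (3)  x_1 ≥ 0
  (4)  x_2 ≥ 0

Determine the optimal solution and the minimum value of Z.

x_1 = 0, x_2 = 85/8, minimum Z = -85/2

The binding constraints are 2x_1 + 8x_2 = 85 and x_1 = 0.
Solving simultaneously gives x_1 = 0, x_2 = 85/8.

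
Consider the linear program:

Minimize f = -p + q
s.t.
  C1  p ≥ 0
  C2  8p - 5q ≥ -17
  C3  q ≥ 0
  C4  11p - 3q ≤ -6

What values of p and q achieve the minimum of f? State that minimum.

p = 0, q = 2, minimum f = 2

Corner points and f = -p + q:
  (0, 17/5) → f = 17/5
  (0, 2) → f = 2
  (21/31, 139/31) → f = 118/31

At the optimal vertex, p = 0 and 11p - 3q = -6.
Solving simultaneously gives p = 0, q = 2.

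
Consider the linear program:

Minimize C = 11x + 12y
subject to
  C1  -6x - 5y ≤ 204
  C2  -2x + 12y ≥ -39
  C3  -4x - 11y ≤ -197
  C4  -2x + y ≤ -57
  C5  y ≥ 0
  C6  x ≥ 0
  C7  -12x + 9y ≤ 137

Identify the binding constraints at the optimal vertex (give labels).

C3 and C4

Corner points and C = 11x + 12y:
  (399/10, 17/5) → C = 4797/10
  (412/13, 83/13) → C = 5528/13
  (325/3, 479/3) → C = 9323/3
The feasible region is unbounded (it extends along (3, 4), (6, 1)), but C strictly increases along every unbounded feasible direction, so there is no improving ray and the minimum is attained at a vertex.

The minimum is at (412/13, 83/13). Substituting into each constraint, equality holds for C3 and C4; the remaining constraints have slack.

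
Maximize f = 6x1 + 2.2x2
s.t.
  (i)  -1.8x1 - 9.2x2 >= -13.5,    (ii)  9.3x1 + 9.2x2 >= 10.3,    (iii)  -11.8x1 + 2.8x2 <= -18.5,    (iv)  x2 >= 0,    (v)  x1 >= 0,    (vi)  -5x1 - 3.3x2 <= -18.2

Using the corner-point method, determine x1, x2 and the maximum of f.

Vertices and f = 6x1 + 2.2x2:
  (15/2, 0) → f = 45
  (12289/4006, 1737/2003) → f = 203442/10015
  (91/25, 0) → f = 546/25

At the optimal vertex, -1.8x1 - 9.2x2 = -13.5 and x2 = 0.
Solving simultaneously gives x1 = 15/2, x2 = 0.

x1 = 7.5, x2 = 0, maximum f = 45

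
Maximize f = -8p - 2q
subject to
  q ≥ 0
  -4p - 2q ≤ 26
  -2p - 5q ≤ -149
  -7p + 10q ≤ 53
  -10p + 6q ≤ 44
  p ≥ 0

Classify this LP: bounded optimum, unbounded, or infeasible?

bounded optimum

Feasible corners and f = -8p - 2q:
  (149/2, 0) → f = -596
  (245/11, 1149/55) → f = -12098/55
The feasible region has finitely many vertices and no improving ray; the maximum is -12098/55 at (245/11, 1149/55).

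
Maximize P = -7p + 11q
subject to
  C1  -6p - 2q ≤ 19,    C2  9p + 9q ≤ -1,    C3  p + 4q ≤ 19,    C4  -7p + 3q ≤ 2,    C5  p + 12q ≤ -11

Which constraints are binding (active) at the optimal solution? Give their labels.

Extreme points and P = -7p + 11q:
  (-61/32, -121/32) → P = -113/4
  (29/33, -98/99) → P = -1687/99
  (-19/29, -25/29) → P = -142/29
The feasible region is unbounded (it extends along (1, -3), (1, -1)), but P strictly decreases along every unbounded feasible direction, so there is no improving ray and the maximum is attained at a vertex.

The maximum is at (-19/29, -25/29). Substituting into each constraint, equality holds for C4 and C5; the remaining constraints have slack.

C4 and C5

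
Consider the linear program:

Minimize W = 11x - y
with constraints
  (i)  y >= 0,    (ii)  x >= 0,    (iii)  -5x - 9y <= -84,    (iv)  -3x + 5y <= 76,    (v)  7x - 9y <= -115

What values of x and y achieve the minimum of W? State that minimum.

Vertices and W = 11x - y:
  (0, 76/5) → W = -76/5
  (0, 115/9) → W = -115/9
  (109/8, 187/8) → W = 253/2

At the optimal vertex, x = 0 and -3x + 5y = 76.
Solving simultaneously gives x = 0, y = 76/5.

x = 0, y = 76/5, minimum W = -76/5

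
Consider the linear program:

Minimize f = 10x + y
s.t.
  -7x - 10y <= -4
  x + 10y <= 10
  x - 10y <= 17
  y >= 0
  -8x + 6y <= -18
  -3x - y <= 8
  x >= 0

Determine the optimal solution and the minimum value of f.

At the optimal vertex, y = 0 and -8x + 6y = -18.
Solving simultaneously gives x = 9/4, y = 0.

x = 9/4, y = 0, minimum f = 45/2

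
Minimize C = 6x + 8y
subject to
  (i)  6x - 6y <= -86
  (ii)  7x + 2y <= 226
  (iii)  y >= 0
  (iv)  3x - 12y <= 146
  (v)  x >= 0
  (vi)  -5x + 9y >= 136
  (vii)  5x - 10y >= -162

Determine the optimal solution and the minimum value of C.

Feasible corners and C = 6x + 8y:
  (7/4, 193/12) → C = 835/6
  (56/15, 271/15) → C = 2504/15
  (0, 136/9) → C = 1088/9
  (0, 81/5) → C = 648/5

At the optimal vertex, x = 0 and -5x + 9y = 136.
Solving simultaneously gives x = 0, y = 136/9.

x = 0, y = 136/9, minimum C = 1088/9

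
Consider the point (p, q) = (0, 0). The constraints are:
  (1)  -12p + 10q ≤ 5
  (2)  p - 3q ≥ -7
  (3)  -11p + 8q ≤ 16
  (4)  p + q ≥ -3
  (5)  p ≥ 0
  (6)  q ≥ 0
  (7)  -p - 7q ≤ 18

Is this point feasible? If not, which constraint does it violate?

(1): 0 ≤ 5 ✓
(2): 0 ≥ -7 ✓
(3): 0 ≤ 16 ✓
(4): 0 ≥ -3 ✓
(5): 0 ≥ 0 ✓
(6): 0 ≥ 0 ✓
(7): 0 ≤ 18 ✓

feasible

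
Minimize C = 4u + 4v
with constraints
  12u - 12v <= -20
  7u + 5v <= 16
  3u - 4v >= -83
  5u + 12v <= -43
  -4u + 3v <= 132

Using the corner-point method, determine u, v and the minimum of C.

u = -127, v = -376/3, minimum C = -3028/3

Vertices and C = 4u + 4v:
  (-63/17, -104/51) → C = -1172/51
  (-127, -376/3) → C = -3028/3
  (-146/7, 143/28) → C = -63
  (-279/7, -64/7) → C = -196

The optimum lies where 12u - 12v = -20 and -4u + 3v = 132.
Solving simultaneously gives u = -127, v = -376/3.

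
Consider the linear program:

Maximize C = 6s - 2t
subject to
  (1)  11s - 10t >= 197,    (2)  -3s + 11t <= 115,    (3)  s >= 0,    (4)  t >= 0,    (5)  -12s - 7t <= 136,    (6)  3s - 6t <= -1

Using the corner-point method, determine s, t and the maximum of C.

Corner points and C = 6s - 2t:
  (3317/91, 1856/91) → C = 16190/91
  (298/9, 301/18) → C = 1487/9
  (679/15, 114/5) → C = 226

The optimum lies where -3s + 11t = 115 and 3s - 6t = -1.
Solving simultaneously gives s = 679/15, t = 114/5.

s = 679/15, t = 114/5, maximum C = 226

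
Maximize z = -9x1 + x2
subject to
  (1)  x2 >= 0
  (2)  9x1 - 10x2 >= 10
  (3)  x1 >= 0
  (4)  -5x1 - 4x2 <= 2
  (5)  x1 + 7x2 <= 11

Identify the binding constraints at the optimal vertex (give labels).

Extreme points and z = -9x1 + x2:
  (10/9, 0) → z = -10
  (11, 0) → z = -99
  (180/73, 89/73) → z = -1531/73

The maximum is at (10/9, 0). Substituting into each constraint, equality holds for (1) and (2); the remaining constraints have slack.

(1) and (2)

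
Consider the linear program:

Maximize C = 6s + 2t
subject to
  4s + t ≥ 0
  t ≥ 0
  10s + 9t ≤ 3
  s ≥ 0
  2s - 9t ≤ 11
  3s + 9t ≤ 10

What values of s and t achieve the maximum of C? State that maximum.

s = 3/10, t = 0, maximum C = 9/5

Vertices and C = 6s + 2t:
  (0, 0) → C = 0
  (3/10, 0) → C = 9/5
  (0, 1/3) → C = 2/3

The binding constraints are t = 0 and 10s + 9t = 3.
Solving simultaneously gives s = 3/10, t = 0.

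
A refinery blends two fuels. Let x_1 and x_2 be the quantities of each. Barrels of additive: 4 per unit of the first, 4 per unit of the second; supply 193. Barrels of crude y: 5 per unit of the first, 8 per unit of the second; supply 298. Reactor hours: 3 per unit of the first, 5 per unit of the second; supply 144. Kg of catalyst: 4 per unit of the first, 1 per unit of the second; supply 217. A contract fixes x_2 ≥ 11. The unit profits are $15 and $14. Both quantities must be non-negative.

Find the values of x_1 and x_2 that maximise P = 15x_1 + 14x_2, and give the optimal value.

x_1 = 89/3, x_2 = 11, maximum P = 599

Extreme points and P = 15x_1 + 14x_2:
  (0, 144/5) → P = 2016/5
  (0, 11) → P = 154
  (89/3, 11) → P = 599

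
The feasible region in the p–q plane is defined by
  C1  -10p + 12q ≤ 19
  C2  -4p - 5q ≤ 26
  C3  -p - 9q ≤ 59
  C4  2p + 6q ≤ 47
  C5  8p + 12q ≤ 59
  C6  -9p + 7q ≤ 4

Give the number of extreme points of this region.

4

Pairwise boundary intersections that survive every other constraint:
  (61/31, -210/31)
  (-202/73, -218/73)
  (413/20, -177/20)
  (365/164, 563/164)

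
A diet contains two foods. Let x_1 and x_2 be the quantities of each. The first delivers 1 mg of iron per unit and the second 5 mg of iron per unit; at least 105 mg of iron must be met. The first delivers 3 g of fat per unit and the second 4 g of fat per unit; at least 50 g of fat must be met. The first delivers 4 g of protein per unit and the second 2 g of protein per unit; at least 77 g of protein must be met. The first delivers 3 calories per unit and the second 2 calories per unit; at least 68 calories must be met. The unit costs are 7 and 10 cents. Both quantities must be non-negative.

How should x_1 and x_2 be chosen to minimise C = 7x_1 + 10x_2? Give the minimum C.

x_1 = 10, x_2 = 19, minimum C = 260

Vertices and C = 7x_1 + 10x_2:
  (0, 77/2) → C = 385
  (105, 0) → C = 735
  (10, 19) → C = 260
  (9, 41/2) → C = 268
The feasible region is unbounded (it extends along (0, 1), (1, 0)), but C strictly increases along every unbounded feasible direction, so there is no improving ray and the minimum is attained at a vertex.

The binding constraints are x_1 + 5x_2 = 105 and 3x_1 + 2x_2 = 68.
Solving simultaneously gives x_1 = 10, x_2 = 19.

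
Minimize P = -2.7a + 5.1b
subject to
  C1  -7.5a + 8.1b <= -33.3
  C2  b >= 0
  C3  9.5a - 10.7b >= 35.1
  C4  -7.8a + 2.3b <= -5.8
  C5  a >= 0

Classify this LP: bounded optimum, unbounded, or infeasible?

unbounded

From the feasible point (4.44, 0), moving in the direction (1, 0) keeps every constraint satisfied while P decreases without bound.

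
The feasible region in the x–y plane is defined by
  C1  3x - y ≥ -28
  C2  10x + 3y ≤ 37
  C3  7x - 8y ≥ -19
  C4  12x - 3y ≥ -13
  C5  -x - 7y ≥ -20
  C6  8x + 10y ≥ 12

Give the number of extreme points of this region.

5

Pairwise boundary intersections that survive every other constraint:
  (199/67, 163/67)
  (167/38, -44/19)
  (-47/75, 137/75)
  (9/19, 53/19)
  (-47/72, 31/18)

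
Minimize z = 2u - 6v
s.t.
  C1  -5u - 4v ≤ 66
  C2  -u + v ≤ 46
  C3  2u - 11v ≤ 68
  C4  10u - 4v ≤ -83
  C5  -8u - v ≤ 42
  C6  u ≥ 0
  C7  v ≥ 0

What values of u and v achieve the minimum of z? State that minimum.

Feasible corners and z = 2u - 6v:
  (101/6, 377/6) → z = -1030/3
  (0, 46) → z = -276
  (0, 83/4) → z = -249/2

u = 101/6, v = 377/6, minimum z = -1030/3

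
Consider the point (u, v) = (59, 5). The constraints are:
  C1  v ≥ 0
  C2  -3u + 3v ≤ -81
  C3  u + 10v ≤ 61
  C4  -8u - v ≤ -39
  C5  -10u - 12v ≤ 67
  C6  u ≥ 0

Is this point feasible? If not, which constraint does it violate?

not feasible — violates C3

Constraint C3: u + 10v = 109, which is not ≤ 61. All other constraints are satisfied.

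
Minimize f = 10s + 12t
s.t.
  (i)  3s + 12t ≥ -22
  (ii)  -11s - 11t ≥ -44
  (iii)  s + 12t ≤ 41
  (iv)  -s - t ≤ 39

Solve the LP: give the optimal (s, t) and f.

s = -63/2, t = 145/24, minimum f = -485/2

Extreme points and f = 10s + 12t:
  (70/9, -34/9) → f = 292/9
  (-63/2, 145/24) → f = -485/2
  (7/11, 37/11) → f = 514/11

The optimum lies where 3s + 12t = -22 and s + 12t = 41.
Solving simultaneously gives s = -63/2, t = 145/24.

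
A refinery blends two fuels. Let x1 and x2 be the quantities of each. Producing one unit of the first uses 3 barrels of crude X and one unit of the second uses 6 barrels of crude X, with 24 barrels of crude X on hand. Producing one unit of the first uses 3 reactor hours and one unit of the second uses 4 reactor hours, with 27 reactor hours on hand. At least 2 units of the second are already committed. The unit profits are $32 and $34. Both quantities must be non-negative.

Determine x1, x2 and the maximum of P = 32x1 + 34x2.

At the optimal vertex, 3x1 + 6x2 = 24 and x2 = 2.
Solving simultaneously gives x1 = 4, x2 = 2.

x1 = 4, x2 = 2, maximum P = 196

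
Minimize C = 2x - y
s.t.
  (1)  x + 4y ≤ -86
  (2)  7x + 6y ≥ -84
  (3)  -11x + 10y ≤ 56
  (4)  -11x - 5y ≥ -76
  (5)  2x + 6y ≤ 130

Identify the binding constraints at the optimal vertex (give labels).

Vertices and C = 2x - y:
  (90/11, -259/11) → C = 439/11
  (734/39, -1022/39) → C = 830/13
  (876/31, -1456/31) → C = 3208/31

The minimum is at (90/11, -259/11). Substituting into each constraint, equality holds for (1) and (2); the remaining constraints have slack.

(1) and (2)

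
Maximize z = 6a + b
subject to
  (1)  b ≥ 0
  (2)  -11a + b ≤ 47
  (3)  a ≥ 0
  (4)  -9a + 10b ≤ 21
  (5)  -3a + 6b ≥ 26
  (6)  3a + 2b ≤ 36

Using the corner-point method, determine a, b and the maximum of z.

a = 41/6, b = 31/4, maximum z = 195/4

Extreme points and z = 6a + b:
  (67/12, 57/8) → z = 325/8
  (53/8, 129/16) → z = 765/16
  (41/6, 31/4) → z = 195/4

The optimum lies where -3a + 6b = 26 and 3a + 2b = 36.
Solving simultaneously gives a = 41/6, b = 31/4.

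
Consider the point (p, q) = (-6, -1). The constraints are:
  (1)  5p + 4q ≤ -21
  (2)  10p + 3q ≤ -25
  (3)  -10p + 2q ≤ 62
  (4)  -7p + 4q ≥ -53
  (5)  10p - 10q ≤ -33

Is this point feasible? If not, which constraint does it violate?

(1): -34 ≤ -21 ✓
(2): -63 ≤ -25 ✓
(3): 58 ≤ 62 ✓
(4): 38 ≥ -53 ✓
(5): -50 ≤ -33 ✓

feasible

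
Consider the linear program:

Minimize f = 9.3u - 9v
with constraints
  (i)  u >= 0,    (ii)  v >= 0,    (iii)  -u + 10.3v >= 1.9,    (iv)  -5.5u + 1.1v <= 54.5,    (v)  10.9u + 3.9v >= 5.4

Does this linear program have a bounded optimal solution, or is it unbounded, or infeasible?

From the feasible point (0, 545/11), moving in the direction (1.1, 5.5) keeps every constraint satisfied while f decreases without bound.

unbounded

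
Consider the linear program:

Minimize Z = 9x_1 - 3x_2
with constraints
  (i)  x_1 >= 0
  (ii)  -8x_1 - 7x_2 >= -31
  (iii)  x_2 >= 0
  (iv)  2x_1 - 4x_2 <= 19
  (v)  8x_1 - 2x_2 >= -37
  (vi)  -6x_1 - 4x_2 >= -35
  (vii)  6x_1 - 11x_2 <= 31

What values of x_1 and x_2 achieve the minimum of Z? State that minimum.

x_1 = 0, x_2 = 31/7, minimum Z = -93/7

Corner points and Z = 9x_1 - 3x_2:
  (0, 31/7) → Z = -93/7
  (0, 0) → Z = 0
  (31/8, 0) → Z = 279/8

The optimum lies where x_1 = 0 and -8x_1 - 7x_2 = -31.
Solving simultaneously gives x_1 = 0, x_2 = 31/7.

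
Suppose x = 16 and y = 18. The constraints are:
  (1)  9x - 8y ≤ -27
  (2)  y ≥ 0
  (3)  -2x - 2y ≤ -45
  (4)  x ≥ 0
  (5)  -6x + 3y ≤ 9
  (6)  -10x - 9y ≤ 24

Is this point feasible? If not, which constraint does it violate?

Constraint (1): 9x - 8y = 0, which is not ≤ -27. All other constraints are satisfied.

not feasible — violates (1)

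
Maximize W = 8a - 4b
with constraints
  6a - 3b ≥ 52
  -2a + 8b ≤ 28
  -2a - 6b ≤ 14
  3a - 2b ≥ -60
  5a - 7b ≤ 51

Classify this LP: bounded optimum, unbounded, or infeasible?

bounded optimum

Extreme points and W = 8a - 4b:
  (250/21, 136/21) → W = 208/3
  (211/27, -46/27) → W = 208/3
  (302/13, 121/13) → W = 1932/13
The feasible region has finitely many vertices and no improving ray; the maximum is 1932/13 at (302/13, 121/13).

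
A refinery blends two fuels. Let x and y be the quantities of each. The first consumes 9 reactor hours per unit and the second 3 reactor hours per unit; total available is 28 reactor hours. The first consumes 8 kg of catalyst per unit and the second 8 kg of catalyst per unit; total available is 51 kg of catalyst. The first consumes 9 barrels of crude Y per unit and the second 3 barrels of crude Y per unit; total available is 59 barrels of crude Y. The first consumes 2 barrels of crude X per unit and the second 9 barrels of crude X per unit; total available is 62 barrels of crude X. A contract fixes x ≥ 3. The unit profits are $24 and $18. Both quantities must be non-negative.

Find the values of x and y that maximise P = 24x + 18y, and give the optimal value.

x = 3, y = 1/3, maximum P = 78

At the optimal vertex, 9x + 3y = 28 and x = 3.
Solving simultaneously gives x = 3, y = 1/3.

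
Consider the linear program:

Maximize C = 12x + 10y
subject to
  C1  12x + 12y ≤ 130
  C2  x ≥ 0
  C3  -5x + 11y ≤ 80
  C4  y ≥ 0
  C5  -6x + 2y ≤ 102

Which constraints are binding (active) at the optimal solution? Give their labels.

Vertices and C = 12x + 10y:
  (235/96, 805/96) → C = 5435/48
  (65/6, 0) → C = 130
  (0, 80/11) → C = 800/11
  (0, 0) → C = 0

The maximum is at (65/6, 0). Substituting into each constraint, equality holds for C1 and C4; the remaining constraints have slack.

C1 and C4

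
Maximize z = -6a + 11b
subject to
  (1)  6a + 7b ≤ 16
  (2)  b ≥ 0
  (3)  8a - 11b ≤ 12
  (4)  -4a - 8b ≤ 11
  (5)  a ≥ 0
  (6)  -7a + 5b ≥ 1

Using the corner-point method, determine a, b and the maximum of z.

a = 0, b = 16/7, maximum z = 176/7

Corner points and z = -6a + 11b:
  (0, 16/7) → z = 176/7
  (73/79, 118/79) → z = 860/79
  (0, 1/5) → z = 11/5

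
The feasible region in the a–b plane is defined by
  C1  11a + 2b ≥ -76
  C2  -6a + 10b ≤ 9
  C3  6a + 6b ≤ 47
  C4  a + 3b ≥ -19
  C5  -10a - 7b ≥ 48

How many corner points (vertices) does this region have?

Intersecting each pair of boundary lines and keeping only the points that satisfy every inequality leaves:
  (-389/61, -357/122)
  (-190/31, -133/31)
  (-543/142, -99/71)
  (-11/23, -142/23)

4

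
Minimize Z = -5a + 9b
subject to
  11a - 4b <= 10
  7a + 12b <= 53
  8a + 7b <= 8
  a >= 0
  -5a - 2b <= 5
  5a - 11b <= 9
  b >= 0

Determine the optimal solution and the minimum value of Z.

Vertices and Z = -5a + 9b:
  (102/109, 8/109) → Z = -438/109
  (10/11, 0) → Z = -50/11
  (0, 8/7) → Z = 72/7
  (0, 0) → Z = 0

a = 10/11, b = 0, minimum Z = -50/11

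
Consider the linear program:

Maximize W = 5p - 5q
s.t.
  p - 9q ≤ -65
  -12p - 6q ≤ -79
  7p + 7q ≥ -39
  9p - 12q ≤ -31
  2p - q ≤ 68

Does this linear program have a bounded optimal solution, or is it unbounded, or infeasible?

Vertices and W = 5p - 5q:
  (107/38, 859/114) → W = -1345/57
  (167/23, 554/69) → W = -265/69
  (847/15, 674/15) → W = 173/3
The feasible region has finitely many vertices and no improving ray; the maximum is 173/3 at (847/15, 674/15).

bounded optimum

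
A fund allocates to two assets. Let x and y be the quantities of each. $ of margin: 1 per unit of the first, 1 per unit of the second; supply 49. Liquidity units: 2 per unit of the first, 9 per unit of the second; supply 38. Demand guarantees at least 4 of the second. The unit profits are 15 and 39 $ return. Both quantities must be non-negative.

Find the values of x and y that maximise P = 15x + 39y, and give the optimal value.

Corner points and P = 15x + 39y:
  (0, 38/9) → P = 494/3
  (0, 4) → P = 156
  (1, 4) → P = 171

x = 1, y = 4, maximum P = 171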